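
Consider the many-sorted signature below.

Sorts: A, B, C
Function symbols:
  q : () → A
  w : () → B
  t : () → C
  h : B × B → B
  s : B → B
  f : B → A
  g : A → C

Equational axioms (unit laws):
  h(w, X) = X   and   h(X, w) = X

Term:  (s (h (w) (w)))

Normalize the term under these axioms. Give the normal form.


normal form = (s (w))

1. (s (h (w) (w)))  →  (s (w))


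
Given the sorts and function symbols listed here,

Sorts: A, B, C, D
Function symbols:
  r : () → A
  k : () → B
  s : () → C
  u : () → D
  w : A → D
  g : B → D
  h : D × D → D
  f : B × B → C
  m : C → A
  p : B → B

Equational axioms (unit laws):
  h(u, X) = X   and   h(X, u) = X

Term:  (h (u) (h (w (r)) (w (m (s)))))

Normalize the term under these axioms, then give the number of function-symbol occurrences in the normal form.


1. (h (u) (h (w (r)) (w (m (s)))))  →  (h (w (r)) (w (m (s))))
normal form: (h (w (r)) (w (m (s))))

size = 6


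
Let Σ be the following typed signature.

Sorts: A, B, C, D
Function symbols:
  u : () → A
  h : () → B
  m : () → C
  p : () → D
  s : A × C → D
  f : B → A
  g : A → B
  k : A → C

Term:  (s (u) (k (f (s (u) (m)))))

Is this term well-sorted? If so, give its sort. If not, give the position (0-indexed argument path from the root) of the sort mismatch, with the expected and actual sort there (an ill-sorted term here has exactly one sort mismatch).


  (u) : A
        (u) : A
        (m) : C
      (s (u) (m)) : D
    (f (s (u) (m))) : ✗ arg 0 at [1, 0, 0] has sort D, expected B

ill-sorted at position [1, 0, 0]: expected B, got D


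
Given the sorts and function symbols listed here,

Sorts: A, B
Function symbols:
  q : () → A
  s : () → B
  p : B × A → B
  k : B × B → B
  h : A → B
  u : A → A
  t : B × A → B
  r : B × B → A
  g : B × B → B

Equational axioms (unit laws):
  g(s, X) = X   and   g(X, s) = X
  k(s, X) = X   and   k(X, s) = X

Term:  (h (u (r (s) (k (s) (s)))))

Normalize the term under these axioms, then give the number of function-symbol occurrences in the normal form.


1. (h (u (r (s) (k (s) (s)))))  →  (h (u (r (s) (s))))
normal form: (h (u (r (s) (s))))

size = 5


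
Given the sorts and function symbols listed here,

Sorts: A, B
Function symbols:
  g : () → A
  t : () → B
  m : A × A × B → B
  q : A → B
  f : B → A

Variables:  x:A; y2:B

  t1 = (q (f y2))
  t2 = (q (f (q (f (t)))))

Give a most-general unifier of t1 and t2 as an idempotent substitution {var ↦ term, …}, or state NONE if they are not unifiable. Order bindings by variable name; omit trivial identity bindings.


{y2 ↦ (q (f (t)))}


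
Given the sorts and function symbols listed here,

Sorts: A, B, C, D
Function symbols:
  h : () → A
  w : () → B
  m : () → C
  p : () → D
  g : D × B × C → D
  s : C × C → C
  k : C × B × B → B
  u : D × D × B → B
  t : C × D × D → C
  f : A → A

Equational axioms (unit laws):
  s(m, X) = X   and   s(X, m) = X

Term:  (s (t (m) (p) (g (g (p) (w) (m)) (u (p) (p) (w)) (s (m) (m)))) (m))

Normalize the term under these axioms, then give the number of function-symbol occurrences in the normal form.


size = 13

1. (s (t (m) (p) (g (g (p) (w) (m)) (u (p) (p) (w)) (s (m) (m)))) (m))  →  (t (m) (p) (g (g (p) (w) (m)) (u (p) (p) (w)) (s (m) (m))))
2. (t (m) (p) (g (g (p) (w) (m)) (u (p) (p) (w)) (s (m) (m))))  →  (t (m) (p) (g (g (p) (w) (m)) (u (p) (p) (w)) (m)))
normal form: (t (m) (p) (g (g (p) (w) (m)) (u (p) (p) (w)) (m)))


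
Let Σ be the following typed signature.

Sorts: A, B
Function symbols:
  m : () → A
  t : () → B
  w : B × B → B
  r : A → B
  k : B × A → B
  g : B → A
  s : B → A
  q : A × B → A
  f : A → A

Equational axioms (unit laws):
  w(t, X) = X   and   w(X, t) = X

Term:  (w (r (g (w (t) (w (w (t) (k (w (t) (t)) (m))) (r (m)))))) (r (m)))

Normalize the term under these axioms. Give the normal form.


1. (w (r (g (w (t) (w (w (t) (k (w (t) (t)) (m))) (r (m)))))) (r (m)))  →  (w (r (g (w (w (t) (k (w (t) (t)) (m))) (r (m))))) (r (m)))
2. (w (r (g (w (w (t) (k (w (t) (t)) (m))) (r (m))))) (r (m)))  →  (w (r (g (w (k (w (t) (t)) (m)) (r (m))))) (r (m)))
3. (w (r (g (w (k (w (t) (t)) (m)) (r (m))))) (r (m)))  →  (w (r (g (w (k (t) (m)) (r (m))))) (r (m)))

normal form = (w (r (g (w (k (t) (m)) (r (m))))) (r (m)))


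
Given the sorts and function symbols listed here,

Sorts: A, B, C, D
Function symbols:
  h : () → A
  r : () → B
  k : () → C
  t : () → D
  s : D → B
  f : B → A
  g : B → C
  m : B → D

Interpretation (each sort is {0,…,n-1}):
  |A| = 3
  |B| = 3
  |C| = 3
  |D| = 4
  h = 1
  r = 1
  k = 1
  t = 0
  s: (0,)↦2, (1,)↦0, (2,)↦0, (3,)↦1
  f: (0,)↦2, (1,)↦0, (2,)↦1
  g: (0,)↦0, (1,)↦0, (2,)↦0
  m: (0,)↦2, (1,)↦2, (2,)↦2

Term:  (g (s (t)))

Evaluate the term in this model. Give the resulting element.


value = 0

  t = 0
  (s (t)) = s(0,) = 2
  (g (s (t))) = g(2,) = 0


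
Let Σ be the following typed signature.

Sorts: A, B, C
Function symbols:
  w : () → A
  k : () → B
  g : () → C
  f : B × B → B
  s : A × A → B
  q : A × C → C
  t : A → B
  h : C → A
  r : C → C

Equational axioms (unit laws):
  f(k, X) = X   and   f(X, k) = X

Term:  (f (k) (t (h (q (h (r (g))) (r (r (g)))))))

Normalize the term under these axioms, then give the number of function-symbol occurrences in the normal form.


1. (f (k) (t (h (q (h (r (g))) (r (r (g)))))))  →  (t (h (q (h (r (g))) (r (r (g))))))
normal form: (t (h (q (h (r (g))) (r (r (g))))))

size = 9


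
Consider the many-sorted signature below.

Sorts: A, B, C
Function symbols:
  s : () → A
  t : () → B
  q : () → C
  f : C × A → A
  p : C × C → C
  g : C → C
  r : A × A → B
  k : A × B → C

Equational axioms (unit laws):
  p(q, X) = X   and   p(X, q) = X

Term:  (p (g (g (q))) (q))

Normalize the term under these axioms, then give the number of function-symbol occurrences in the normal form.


1. (p (g (g (q))) (q))  →  (g (g (q)))
normal form: (g (g (q)))

size = 3


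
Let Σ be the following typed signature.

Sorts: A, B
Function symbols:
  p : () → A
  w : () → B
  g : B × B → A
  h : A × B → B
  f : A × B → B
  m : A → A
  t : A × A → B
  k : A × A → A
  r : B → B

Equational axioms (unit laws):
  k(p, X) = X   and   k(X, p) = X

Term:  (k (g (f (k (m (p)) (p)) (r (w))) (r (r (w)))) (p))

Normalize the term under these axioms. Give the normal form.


normal form = (g (f (m (p)) (r (w))) (r (r (w))))

1. (k (g (f (k (m (p)) (p)) (r (w))) (r (r (w)))) (p))  →  (g (f (k (m (p)) (p)) (r (w))) (r (r (w))))
2. (g (f (k (m (p)) (p)) (r (w))) (r (r (w))))  →  (g (f (m (p)) (r (w))) (r (r (w))))


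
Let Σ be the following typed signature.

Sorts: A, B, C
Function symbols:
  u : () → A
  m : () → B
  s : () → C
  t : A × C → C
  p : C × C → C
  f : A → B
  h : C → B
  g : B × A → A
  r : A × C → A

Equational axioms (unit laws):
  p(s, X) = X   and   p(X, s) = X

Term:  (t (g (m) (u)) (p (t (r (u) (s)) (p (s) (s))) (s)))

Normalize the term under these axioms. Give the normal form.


1. (t (g (m) (u)) (p (t (r (u) (s)) (p (s) (s))) (s)))  →  (t (g (m) (u)) (t (r (u) (s)) (p (s) (s))))
2. (t (g (m) (u)) (t (r (u) (s)) (p (s) (s))))  →  (t (g (m) (u)) (t (r (u) (s)) (s)))

normal form = (t (g (m) (u)) (t (r (u) (s)) (s)))


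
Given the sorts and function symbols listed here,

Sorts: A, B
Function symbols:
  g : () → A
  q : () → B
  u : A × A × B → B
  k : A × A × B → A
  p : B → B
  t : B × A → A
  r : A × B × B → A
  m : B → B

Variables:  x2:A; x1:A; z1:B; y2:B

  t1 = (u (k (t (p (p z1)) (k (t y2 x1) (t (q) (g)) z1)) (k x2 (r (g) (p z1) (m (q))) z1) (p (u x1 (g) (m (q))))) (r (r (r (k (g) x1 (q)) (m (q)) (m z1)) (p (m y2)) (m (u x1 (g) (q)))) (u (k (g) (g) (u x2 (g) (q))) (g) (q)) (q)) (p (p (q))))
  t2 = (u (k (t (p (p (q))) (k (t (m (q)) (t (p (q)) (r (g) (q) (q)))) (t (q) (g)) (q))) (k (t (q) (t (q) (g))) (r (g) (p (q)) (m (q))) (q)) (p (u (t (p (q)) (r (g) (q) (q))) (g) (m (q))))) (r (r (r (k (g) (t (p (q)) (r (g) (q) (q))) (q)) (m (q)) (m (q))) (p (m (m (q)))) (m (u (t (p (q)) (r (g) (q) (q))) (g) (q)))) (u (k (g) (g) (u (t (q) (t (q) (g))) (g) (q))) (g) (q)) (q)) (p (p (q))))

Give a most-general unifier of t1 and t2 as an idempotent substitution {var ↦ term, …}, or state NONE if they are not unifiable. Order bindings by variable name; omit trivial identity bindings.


{x1 ↦ (t (p (q)) (r (g) (q) (q))), x2 ↦ (t (q) (t (q) (g))), y2 ↦ (m (q)), z1 ↦ (q)}


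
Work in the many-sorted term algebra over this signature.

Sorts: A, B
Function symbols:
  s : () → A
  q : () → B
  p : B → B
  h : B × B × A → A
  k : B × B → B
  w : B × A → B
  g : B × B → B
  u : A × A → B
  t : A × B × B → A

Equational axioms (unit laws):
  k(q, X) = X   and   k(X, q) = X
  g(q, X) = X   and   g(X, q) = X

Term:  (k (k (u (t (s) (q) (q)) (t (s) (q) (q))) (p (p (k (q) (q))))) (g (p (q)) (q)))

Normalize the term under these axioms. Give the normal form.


normal form = (k (k (u (t (s) (q) (q)) (t (s) (q) (q))) (p (p (q)))) (p (q)))

1. (k (k (u (t (s) (q) (q)) (t (s) (q) (q))) (p (p (k (q) (q))))) (g (p (q)) (q)))  →  (k (k (u (t (s) (q) (q)) (t (s) (q) (q))) (p (p (q)))) (g (p (q)) (q)))
2. (k (k (u (t (s) (q) (q)) (t (s) (q) (q))) (p (p (q)))) (g (p (q)) (q)))  →  (k (k (u (t (s) (q) (q)) (t (s) (q) (q))) (p (p (q)))) (p (q)))


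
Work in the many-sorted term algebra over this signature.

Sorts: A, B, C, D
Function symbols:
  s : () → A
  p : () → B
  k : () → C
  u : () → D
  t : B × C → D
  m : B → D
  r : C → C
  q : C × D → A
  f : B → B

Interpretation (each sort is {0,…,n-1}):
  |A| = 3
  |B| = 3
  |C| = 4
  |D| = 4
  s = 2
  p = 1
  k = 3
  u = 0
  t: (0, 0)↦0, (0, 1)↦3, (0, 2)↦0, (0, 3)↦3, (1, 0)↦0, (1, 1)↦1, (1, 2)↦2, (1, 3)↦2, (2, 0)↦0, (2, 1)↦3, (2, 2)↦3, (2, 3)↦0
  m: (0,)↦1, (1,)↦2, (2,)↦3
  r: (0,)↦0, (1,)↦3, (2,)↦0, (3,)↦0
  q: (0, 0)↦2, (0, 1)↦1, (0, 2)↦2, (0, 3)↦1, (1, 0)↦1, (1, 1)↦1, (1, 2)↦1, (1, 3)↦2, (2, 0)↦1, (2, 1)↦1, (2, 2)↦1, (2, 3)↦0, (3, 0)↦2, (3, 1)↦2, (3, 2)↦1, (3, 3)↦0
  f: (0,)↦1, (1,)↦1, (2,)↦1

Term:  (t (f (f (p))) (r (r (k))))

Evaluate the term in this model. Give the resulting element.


  p = 1
  (f (p)) = f(1,) = 1
  (f (f (p))) = f(1,) = 1
  k = 3
  (r (k)) = r(3,) = 0
  (r (r (k))) = r(0,) = 0
  (t (f (f (p))) (r (r (k)))) = t(1, 0) = 0

value = 0


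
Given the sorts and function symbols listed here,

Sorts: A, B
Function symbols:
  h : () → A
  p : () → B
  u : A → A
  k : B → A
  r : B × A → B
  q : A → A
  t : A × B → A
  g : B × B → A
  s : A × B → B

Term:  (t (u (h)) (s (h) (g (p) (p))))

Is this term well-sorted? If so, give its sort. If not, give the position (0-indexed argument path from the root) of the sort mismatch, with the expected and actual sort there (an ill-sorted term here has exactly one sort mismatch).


ill-sorted at position [1, 1]: expected B, got A

    (h) : A
  (u (h)) : A
    (h) : A
      (p) : B
      (p) : B
    (g (p) (p)) : A
  (s (h) (g (p) (p))) : ✗ arg 1 at [1, 1] has sort A, expected B


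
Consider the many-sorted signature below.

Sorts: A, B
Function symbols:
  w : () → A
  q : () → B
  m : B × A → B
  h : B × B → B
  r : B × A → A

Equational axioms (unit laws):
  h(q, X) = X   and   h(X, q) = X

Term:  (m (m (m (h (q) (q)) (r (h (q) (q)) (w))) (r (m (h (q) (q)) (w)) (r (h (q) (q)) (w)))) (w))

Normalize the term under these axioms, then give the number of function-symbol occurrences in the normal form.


size = 15

1. (m (m (m (h (q) (q)) (r (h (q) (q)) (w))) (r (m (h (q) (q)) (w)) (r (h (q) (q)) (w)))) (w))  →  (m (m (m (q) (r (h (q) (q)) (w))) (r (m (h (q) (q)) (w)) (r (h (q) (q)) (w)))) (w))
2. (m (m (m (q) (r (h (q) (q)) (w))) (r (m (h (q) (q)) (w)) (r (h (q) (q)) (w)))) (w))  →  (m (m (m (q) (r (q) (w))) (r (m (h (q) (q)) (w)) (r (h (q) (q)) (w)))) (w))
3. (m (m (m (q) (r (q) (w))) (r (m (h (q) (q)) (w)) (r (h (q) (q)) (w)))) (w))  →  (m (m (m (q) (r (q) (w))) (r (m (q) (w)) (r (h (q) (q)) (w)))) (w))
4. (m (m (m (q) (r (q) (w))) (r (m (q) (w)) (r (h (q) (q)) (w)))) (w))  →  (m (m (m (q) (r (q) (w))) (r (m (q) (w)) (r (q) (w)))) (w))
normal form: (m (m (m (q) (r (q) (w))) (r (m (q) (w)) (r (q) (w)))) (w))


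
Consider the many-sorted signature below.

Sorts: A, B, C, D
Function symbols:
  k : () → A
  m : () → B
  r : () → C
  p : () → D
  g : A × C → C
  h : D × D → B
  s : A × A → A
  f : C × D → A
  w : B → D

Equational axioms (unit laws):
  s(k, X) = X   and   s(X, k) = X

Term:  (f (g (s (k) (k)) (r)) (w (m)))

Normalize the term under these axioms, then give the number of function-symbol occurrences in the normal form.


size = 6

1. (f (g (s (k) (k)) (r)) (w (m)))  →  (f (g (k) (r)) (w (m)))
normal form: (f (g (k) (r)) (w (m)))


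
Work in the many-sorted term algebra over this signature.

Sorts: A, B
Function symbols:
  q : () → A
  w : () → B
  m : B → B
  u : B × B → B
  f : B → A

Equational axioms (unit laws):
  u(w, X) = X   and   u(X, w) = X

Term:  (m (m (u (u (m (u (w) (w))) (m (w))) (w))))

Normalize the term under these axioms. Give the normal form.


normal form = (m (m (u (m (w)) (m (w)))))

1. (m (m (u (u (m (u (w) (w))) (m (w))) (w))))  →  (m (m (u (m (u (w) (w))) (m (w)))))
2. (m (m (u (m (u (w) (w))) (m (w)))))  →  (m (m (u (m (w)) (m (w)))))


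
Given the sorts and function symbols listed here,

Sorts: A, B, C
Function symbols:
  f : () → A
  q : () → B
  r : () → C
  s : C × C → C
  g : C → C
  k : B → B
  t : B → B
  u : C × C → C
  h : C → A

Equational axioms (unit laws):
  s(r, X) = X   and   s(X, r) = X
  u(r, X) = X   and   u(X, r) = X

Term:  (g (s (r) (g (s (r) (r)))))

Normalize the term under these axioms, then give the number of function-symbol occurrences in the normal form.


size = 3

1. (g (s (r) (g (s (r) (r)))))  →  (g (g (s (r) (r))))
2. (g (g (s (r) (r))))  →  (g (g (r)))
normal form: (g (g (r)))


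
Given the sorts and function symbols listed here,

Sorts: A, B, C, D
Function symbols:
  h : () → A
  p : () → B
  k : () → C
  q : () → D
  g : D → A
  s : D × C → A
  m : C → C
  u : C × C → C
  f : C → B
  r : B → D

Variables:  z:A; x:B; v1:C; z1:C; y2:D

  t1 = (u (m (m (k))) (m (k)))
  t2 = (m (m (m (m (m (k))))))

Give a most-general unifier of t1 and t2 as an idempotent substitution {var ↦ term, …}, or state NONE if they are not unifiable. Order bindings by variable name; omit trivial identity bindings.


head clash or occurs-check failure — not unifiable

NONE (not unifiable)


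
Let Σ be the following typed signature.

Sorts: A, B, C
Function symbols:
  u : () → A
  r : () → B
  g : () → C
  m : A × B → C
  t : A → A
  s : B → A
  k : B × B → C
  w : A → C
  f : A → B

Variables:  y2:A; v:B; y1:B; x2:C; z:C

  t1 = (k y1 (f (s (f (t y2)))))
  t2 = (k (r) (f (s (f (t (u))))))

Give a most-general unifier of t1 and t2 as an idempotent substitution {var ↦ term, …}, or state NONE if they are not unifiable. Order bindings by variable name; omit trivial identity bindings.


{y1 ↦ (r), y2 ↦ (u)}


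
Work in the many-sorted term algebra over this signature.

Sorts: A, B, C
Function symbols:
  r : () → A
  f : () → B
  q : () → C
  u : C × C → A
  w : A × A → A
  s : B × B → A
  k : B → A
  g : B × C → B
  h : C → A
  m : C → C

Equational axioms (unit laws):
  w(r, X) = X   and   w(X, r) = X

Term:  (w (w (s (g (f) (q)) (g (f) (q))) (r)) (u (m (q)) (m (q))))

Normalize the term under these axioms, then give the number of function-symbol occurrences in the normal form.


1. (w (w (s (g (f) (q)) (g (f) (q))) (r)) (u (m (q)) (m (q))))  →  (w (s (g (f) (q)) (g (f) (q))) (u (m (q)) (m (q))))
normal form: (w (s (g (f) (q)) (g (f) (q))) (u (m (q)) (m (q))))

size = 13


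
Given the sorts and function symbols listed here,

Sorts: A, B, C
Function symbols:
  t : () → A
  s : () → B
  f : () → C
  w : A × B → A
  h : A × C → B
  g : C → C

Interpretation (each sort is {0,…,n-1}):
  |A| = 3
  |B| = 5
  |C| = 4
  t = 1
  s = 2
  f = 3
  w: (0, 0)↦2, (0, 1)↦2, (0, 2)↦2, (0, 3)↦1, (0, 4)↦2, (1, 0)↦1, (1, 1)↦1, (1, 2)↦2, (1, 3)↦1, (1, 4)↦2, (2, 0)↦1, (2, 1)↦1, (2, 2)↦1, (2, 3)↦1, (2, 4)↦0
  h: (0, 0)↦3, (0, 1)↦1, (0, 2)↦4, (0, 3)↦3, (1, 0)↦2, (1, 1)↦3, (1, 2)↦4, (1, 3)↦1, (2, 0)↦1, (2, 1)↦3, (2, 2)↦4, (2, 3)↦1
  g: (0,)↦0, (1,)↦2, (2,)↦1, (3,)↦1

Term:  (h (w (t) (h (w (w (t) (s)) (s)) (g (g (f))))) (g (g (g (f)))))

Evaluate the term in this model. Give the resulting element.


value = 3

  t = 1
  t = 1
  s = 2
  (w (t) (s)) = w(1, 2) = 2
  s = 2
  (w (w (t) (s)) (s)) = w(2, 2) = 1
  f = 3
  (g (f)) = g(3,) = 1
  (g (g (f))) = g(1,) = 2
  (h (w (w (t) (s)) (s)) (g (g (f)))) = h(1, 2) = 4
  (w (t) (h (w (w (t) (s)) (s)) (g (g (f))))) = w(1, 4) = 2
  f = 3
  (g (f)) = g(3,) = 1
  (g (g (f))) = g(1,) = 2
  (g (g (g (f)))) = g(2,) = 1
  (h (w (t) (h (w (w (t) (s)) (s)) (g (g (f))))) (g (g (g (f))))) = h(2, 1) = 3


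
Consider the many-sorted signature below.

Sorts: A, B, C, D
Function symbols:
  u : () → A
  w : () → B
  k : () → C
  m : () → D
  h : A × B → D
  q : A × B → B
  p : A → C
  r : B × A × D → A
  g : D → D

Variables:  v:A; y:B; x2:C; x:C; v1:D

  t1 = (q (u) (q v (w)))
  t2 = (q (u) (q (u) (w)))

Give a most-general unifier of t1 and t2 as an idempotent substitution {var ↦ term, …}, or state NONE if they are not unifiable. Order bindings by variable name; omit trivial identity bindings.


{v ↦ (u)}


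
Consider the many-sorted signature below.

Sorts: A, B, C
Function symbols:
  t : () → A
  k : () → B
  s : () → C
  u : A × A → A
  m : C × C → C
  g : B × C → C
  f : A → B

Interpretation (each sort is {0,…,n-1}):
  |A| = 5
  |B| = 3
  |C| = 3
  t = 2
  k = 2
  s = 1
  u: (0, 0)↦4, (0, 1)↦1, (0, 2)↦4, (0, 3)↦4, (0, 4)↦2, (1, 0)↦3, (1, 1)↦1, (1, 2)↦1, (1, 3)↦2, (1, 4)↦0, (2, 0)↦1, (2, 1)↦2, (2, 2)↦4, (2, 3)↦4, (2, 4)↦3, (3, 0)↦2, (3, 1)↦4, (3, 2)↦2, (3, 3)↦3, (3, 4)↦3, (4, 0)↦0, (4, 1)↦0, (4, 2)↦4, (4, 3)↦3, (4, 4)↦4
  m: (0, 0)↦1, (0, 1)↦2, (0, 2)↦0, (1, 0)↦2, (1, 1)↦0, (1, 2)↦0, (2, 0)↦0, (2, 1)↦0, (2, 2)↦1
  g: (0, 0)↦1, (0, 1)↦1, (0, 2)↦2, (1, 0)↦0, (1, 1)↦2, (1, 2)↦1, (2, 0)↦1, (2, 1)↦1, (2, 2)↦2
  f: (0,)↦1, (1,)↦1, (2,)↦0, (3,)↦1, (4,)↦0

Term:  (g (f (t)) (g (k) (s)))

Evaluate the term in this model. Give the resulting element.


value = 1

  t = 2
  (f (t)) = f(2,) = 0
  k = 2
  s = 1
  (g (k) (s)) = g(2, 1) = 1
  (g (f (t)) (g (k) (s))) = g(0, 1) = 1


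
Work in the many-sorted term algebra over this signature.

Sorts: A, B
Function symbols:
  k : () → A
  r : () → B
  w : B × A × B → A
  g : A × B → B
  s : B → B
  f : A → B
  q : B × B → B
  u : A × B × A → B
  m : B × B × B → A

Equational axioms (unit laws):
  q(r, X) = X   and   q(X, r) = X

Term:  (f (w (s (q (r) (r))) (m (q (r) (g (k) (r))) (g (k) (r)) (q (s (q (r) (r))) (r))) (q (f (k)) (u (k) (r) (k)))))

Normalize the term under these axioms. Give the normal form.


1. (f (w (s (q (r) (r))) (m (q (r) (g (k) (r))) (g (k) (r)) (q (s (q (r) (r))) (r))) (q (f (k)) (u (k) (r) (k)))))  →  (f (w (s (r)) (m (q (r) (g (k) (r))) (g (k) (r)) (q (s (q (r) (r))) (r))) (q (f (k)) (u (k) (r) (k)))))
2. (f (w (s (r)) (m (q (r) (g (k) (r))) (g (k) (r)) (q (s (q (r) (r))) (r))) (q (f (k)) (u (k) (r) (k)))))  →  (f (w (s (r)) (m (g (k) (r)) (g (k) (r)) (q (s (q (r) (r))) (r))) (q (f (k)) (u (k) (r) (k)))))
3. (f (w (s (r)) (m (g (k) (r)) (g (k) (r)) (q (s (q (r) (r))) (r))) (q (f (k)) (u (k) (r) (k)))))  →  (f (w (s (r)) (m (g (k) (r)) (g (k) (r)) (s (q (r) (r)))) (q (f (k)) (u (k) (r) (k)))))
4. (f (w (s (r)) (m (g (k) (r)) (g (k) (r)) (s (q (r) (r)))) (q (f (k)) (u (k) (r) (k)))))  →  (f (w (s (r)) (m (g (k) (r)) (g (k) (r)) (s (r))) (q (f (k)) (u (k) (r) (k)))))

normal form = (f (w (s (r)) (m (g (k) (r)) (g (k) (r)) (s (r))) (q (f (k)) (u (k) (r) (k)))))


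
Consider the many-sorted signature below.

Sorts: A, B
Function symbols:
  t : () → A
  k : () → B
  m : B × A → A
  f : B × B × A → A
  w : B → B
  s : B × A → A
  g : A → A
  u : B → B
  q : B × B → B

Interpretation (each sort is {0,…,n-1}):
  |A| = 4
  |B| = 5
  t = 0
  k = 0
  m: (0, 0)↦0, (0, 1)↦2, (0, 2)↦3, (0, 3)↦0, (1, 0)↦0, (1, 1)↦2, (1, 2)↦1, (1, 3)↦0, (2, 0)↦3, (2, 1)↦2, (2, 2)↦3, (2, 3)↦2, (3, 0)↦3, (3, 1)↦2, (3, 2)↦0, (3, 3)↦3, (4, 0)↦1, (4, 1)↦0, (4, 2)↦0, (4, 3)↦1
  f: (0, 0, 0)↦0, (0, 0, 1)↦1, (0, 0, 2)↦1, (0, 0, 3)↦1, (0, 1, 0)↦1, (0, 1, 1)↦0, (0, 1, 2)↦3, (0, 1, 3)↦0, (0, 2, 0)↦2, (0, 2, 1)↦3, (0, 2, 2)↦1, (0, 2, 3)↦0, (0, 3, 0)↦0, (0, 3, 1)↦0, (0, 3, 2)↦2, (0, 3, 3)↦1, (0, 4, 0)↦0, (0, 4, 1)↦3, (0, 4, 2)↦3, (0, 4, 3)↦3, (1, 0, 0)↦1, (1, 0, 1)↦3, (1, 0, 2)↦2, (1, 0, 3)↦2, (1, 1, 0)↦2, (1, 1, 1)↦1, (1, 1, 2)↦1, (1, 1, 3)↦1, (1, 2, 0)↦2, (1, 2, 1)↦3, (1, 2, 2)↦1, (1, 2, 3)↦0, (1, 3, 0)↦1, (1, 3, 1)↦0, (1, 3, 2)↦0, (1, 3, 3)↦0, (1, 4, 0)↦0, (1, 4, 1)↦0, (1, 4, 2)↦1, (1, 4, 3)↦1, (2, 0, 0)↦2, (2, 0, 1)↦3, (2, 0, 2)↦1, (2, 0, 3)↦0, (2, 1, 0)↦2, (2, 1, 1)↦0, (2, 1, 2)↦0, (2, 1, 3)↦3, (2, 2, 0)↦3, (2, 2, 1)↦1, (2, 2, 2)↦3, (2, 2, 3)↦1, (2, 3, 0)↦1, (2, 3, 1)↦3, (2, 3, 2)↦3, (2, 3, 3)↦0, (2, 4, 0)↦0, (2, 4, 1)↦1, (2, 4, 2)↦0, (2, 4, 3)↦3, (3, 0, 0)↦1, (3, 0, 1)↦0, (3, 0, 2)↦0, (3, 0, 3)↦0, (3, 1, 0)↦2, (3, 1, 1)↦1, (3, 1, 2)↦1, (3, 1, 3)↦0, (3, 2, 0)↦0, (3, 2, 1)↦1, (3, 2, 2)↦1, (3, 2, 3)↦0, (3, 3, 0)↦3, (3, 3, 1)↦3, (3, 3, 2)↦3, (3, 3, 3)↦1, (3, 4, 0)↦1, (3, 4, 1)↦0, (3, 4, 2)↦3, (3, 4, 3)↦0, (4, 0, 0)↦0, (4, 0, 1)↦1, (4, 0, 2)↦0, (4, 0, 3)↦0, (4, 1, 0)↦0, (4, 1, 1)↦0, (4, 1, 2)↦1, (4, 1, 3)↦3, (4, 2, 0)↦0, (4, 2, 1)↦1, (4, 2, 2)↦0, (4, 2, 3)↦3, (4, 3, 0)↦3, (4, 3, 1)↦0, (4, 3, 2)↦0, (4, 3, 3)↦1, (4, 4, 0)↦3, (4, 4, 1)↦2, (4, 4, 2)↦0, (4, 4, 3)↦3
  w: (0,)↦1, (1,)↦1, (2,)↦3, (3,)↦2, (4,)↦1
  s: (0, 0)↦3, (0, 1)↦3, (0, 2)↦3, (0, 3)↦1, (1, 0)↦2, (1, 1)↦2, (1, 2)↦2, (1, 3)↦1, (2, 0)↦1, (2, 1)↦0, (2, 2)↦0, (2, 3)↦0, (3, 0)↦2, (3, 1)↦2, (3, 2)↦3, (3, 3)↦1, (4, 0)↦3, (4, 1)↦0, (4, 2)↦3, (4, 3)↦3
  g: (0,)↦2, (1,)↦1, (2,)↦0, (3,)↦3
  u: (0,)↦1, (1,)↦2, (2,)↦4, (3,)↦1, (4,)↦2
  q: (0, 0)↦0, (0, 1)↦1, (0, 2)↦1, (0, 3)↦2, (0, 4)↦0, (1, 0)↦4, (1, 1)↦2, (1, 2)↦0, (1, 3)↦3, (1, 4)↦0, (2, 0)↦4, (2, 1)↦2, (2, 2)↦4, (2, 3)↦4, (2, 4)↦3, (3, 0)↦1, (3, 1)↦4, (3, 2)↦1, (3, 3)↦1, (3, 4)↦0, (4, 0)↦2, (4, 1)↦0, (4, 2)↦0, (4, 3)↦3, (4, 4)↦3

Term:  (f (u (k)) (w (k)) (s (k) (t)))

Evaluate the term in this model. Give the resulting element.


  k = 0
  (u (k)) = u(0,) = 1
  k = 0
  (w (k)) = w(0,) = 1
  k = 0
  t = 0
  (s (k) (t)) = s(0, 0) = 3
  (f (u (k)) (w (k)) (s (k) (t))) = f(1, 1, 3) = 1

value = 1


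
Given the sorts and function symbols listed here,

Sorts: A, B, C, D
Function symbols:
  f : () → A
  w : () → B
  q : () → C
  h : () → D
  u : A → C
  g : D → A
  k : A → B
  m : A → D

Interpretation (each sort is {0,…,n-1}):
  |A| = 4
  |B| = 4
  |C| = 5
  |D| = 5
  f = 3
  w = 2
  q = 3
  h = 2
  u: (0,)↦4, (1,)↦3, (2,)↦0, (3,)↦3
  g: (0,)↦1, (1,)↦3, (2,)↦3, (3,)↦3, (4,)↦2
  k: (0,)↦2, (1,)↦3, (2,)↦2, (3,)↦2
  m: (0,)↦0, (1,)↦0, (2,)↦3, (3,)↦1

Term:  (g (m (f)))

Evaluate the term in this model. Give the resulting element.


value = 3

  f = 3
  (m (f)) = m(3,) = 1
  (g (m (f))) = g(1,) = 3


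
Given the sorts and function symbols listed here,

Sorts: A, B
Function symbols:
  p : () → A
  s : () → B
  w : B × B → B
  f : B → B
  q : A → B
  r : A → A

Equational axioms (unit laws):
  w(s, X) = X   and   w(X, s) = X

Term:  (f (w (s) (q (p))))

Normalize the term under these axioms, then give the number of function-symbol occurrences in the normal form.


1. (f (w (s) (q (p))))  →  (f (q (p)))
normal form: (f (q (p)))

size = 3


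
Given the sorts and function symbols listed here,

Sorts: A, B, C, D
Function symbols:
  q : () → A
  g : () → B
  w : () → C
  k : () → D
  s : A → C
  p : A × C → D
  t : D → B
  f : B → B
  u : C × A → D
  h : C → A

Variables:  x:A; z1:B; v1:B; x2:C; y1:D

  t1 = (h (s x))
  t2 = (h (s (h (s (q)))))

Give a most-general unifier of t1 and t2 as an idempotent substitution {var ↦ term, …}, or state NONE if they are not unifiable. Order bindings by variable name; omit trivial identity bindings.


{x ↦ (h (s (q)))}


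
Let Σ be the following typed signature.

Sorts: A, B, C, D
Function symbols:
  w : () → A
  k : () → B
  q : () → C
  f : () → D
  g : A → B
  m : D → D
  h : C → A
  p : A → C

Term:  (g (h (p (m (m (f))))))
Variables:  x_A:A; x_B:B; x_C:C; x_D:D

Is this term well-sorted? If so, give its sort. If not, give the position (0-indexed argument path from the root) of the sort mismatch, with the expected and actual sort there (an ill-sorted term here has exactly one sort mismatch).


ill-sorted at position [0, 0, 0]: expected A, got D

          (f) : D
        (m (f)) : D
      (m (m (f))) : D
    (p (m (m (f)))) : ✗ arg 0 at [0, 0, 0] has sort D, expected A


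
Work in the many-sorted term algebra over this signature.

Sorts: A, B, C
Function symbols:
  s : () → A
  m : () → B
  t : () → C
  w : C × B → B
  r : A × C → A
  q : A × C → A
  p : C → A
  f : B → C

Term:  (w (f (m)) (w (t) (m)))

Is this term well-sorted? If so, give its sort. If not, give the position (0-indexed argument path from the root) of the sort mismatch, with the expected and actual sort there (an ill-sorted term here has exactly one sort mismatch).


well-sorted; sort = B

    (m) : B
  (f (m)) : C
    (t) : C
    (m) : B
  (w (t) (m)) : B
(w (f (m)) (w (t) (m))) : B


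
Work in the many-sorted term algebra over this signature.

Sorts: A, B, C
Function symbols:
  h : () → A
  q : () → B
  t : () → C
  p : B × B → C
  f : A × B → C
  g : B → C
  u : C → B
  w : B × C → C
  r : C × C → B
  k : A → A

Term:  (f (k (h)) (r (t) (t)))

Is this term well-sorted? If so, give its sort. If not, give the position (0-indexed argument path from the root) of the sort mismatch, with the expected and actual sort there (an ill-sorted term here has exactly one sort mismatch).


    (h) : A
  (k (h)) : A
    (t) : C
    (t) : C
  (r (t) (t)) : B
(f (k (h)) (r (t) (t))) : C

well-sorted; sort = C


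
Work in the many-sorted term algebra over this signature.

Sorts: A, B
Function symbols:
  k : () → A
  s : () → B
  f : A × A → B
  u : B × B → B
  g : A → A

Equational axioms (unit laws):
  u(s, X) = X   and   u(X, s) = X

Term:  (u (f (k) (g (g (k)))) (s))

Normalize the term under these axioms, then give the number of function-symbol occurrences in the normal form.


1. (u (f (k) (g (g (k)))) (s))  →  (f (k) (g (g (k))))
normal form: (f (k) (g (g (k))))

size = 5


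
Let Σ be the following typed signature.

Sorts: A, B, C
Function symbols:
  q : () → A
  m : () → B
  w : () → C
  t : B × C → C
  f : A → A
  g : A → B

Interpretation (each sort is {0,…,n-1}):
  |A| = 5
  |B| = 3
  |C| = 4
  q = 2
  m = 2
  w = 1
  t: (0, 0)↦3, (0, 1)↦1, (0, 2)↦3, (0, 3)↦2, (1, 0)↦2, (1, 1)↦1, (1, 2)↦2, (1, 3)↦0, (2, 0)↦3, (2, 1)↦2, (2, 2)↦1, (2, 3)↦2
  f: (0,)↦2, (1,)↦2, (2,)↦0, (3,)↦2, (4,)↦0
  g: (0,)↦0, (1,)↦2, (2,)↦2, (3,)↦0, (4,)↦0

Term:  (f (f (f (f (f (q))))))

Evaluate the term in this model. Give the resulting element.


value = 0

  q = 2
  (f (q)) = f(2,) = 0
  (f (f (q))) = f(0,) = 2
  (f (f (f (q)))) = f(2,) = 0
  (f (f (f (f (q))))) = f(0,) = 2
  (f (f (f (f (f (q)))))) = f(2,) = 0


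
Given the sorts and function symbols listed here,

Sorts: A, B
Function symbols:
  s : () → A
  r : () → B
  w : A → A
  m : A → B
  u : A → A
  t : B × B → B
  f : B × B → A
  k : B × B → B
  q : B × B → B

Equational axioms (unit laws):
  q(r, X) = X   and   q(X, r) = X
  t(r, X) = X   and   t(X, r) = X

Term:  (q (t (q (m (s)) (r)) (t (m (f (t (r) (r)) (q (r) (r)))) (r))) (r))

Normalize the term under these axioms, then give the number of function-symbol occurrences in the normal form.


size = 7

1. (q (t (q (m (s)) (r)) (t (m (f (t (r) (r)) (q (r) (r)))) (r))) (r))  →  (t (q (m (s)) (r)) (t (m (f (t (r) (r)) (q (r) (r)))) (r)))
2. (t (q (m (s)) (r)) (t (m (f (t (r) (r)) (q (r) (r)))) (r)))  →  (t (m (s)) (t (m (f (t (r) (r)) (q (r) (r)))) (r)))
3. (t (m (s)) (t (m (f (t (r) (r)) (q (r) (r)))) (r)))  →  (t (m (s)) (m (f (t (r) (r)) (q (r) (r)))))
4. (t (m (s)) (m (f (t (r) (r)) (q (r) (r)))))  →  (t (m (s)) (m (f (r) (q (r) (r)))))
5. (t (m (s)) (m (f (r) (q (r) (r)))))  →  (t (m (s)) (m (f (r) (r))))
normal form: (t (m (s)) (m (f (r) (r))))


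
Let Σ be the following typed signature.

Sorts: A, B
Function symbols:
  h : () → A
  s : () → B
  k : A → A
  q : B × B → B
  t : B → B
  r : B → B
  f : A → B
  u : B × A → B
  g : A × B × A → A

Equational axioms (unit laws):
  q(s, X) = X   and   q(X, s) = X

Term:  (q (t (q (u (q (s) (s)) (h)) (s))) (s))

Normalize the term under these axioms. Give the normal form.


normal form = (t (u (s) (h)))

1. (q (t (q (u (q (s) (s)) (h)) (s))) (s))  →  (t (q (u (q (s) (s)) (h)) (s)))
2. (t (q (u (q (s) (s)) (h)) (s)))  →  (t (u (q (s) (s)) (h)))
3. (t (u (q (s) (s)) (h)))  →  (t (u (s) (h)))


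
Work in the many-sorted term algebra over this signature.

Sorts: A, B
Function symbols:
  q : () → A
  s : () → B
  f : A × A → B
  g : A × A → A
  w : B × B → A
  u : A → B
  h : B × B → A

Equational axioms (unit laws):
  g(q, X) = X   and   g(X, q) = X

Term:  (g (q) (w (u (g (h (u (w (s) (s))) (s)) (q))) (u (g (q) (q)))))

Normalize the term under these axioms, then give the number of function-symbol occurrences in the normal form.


1. (g (q) (w (u (g (h (u (w (s) (s))) (s)) (q))) (u (g (q) (q)))))  →  (w (u (g (h (u (w (s) (s))) (s)) (q))) (u (g (q) (q))))
2. (w (u (g (h (u (w (s) (s))) (s)) (q))) (u (g (q) (q))))  →  (w (u (h (u (w (s) (s))) (s))) (u (g (q) (q))))
3. (w (u (h (u (w (s) (s))) (s))) (u (g (q) (q))))  →  (w (u (h (u (w (s) (s))) (s))) (u (q)))
normal form: (w (u (h (u (w (s) (s))) (s))) (u (q)))

size = 10


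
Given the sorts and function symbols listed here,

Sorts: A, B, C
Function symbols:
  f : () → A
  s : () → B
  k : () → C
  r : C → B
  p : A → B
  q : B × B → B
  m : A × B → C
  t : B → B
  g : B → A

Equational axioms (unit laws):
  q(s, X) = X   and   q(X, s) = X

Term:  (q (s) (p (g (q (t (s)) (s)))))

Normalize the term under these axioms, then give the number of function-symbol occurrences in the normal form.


size = 4

1. (q (s) (p (g (q (t (s)) (s)))))  →  (p (g (q (t (s)) (s))))
2. (p (g (q (t (s)) (s))))  →  (p (g (t (s))))
normal form: (p (g (t (s))))


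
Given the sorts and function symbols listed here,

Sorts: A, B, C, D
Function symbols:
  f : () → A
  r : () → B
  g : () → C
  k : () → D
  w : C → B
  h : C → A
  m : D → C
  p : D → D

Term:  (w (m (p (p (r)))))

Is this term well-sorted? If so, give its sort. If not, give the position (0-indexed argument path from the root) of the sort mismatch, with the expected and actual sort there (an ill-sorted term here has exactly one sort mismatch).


        (r) : B
      (p (r)) : ✗ arg 0 at [0, 0, 0, 0] has sort B, expected D

ill-sorted at position [0, 0, 0, 0]: expected D, got B


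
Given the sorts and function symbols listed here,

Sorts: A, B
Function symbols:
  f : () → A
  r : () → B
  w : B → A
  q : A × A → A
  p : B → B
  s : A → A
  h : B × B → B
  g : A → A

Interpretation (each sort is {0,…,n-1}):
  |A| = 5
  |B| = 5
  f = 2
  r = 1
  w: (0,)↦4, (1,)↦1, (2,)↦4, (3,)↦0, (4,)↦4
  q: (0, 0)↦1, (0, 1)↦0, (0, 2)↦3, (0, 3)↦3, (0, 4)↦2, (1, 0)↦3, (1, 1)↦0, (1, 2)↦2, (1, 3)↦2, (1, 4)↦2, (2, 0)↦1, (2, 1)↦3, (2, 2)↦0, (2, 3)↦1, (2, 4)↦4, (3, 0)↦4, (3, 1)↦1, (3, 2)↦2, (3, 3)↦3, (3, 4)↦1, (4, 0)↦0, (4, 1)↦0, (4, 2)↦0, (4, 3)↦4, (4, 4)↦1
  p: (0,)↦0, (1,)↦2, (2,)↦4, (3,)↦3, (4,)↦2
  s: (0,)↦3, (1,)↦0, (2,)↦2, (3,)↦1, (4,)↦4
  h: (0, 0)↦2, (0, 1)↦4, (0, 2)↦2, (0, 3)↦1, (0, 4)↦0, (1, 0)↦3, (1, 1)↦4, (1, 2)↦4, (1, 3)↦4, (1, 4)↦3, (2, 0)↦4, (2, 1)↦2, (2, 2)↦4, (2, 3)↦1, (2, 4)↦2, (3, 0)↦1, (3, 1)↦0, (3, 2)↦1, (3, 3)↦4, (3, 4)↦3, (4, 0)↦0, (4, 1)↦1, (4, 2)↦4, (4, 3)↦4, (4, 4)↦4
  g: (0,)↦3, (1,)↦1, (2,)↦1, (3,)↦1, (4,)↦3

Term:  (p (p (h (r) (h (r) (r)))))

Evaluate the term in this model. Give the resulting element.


value = 3

  r = 1
  r = 1
  r = 1
  (h (r) (r)) = h(1, 1) = 4
  (h (r) (h (r) (r))) = h(1, 4) = 3
  (p (h (r) (h (r) (r)))) = p(3,) = 3
  (p (p (h (r) (h (r) (r))))) = p(3,) = 3


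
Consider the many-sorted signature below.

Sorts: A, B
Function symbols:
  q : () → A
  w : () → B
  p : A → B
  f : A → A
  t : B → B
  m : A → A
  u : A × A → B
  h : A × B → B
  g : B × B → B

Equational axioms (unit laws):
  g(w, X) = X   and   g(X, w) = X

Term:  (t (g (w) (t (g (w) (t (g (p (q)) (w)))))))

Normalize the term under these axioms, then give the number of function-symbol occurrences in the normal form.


1. (t (g (w) (t (g (w) (t (g (p (q)) (w)))))))  →  (t (t (g (w) (t (g (p (q)) (w))))))
2. (t (t (g (w) (t (g (p (q)) (w))))))  →  (t (t (t (g (p (q)) (w)))))
3. (t (t (t (g (p (q)) (w)))))  →  (t (t (t (p (q)))))
normal form: (t (t (t (p (q)))))

size = 5


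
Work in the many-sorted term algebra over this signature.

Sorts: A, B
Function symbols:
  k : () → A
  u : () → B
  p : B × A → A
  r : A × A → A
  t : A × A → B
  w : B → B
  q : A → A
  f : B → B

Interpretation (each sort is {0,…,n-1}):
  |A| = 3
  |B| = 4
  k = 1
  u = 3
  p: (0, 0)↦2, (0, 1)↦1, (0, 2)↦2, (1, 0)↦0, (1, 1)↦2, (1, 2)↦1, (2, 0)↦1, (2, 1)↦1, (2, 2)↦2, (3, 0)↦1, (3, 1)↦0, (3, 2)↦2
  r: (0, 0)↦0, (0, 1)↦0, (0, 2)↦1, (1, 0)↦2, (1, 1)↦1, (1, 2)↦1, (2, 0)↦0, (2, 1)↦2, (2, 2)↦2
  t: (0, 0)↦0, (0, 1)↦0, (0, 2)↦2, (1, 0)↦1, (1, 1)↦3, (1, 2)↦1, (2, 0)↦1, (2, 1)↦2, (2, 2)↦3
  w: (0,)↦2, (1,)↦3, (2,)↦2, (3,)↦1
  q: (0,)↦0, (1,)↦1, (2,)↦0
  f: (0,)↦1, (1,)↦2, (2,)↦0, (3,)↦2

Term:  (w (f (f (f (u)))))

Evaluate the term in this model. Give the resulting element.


value = 3

  u = 3
  (f (u)) = f(3,) = 2
  (f (f (u))) = f(2,) = 0
  (f (f (f (u)))) = f(0,) = 1
  (w (f (f (f (u))))) = w(1,) = 3


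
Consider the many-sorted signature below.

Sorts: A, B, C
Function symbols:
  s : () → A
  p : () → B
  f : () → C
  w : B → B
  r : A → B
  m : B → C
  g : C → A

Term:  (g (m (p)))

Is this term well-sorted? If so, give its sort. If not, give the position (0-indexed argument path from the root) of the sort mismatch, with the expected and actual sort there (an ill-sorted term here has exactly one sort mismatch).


    (p) : B
  (m (p)) : C
(g (m (p))) : A

well-sorted; sort = A


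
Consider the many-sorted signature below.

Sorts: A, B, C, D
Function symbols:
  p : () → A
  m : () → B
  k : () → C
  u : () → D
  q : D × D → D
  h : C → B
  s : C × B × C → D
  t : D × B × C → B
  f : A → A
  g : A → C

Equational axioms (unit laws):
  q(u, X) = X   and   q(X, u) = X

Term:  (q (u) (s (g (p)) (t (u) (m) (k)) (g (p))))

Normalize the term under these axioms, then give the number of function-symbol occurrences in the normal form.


1. (q (u) (s (g (p)) (t (u) (m) (k)) (g (p))))  →  (s (g (p)) (t (u) (m) (k)) (g (p)))
normal form: (s (g (p)) (t (u) (m) (k)) (g (p)))

size = 9


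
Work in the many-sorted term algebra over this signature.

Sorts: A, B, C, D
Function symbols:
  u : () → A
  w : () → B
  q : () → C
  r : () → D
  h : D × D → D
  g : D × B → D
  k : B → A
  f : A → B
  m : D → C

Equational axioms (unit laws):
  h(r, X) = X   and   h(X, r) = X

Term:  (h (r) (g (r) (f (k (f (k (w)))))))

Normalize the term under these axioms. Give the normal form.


normal form = (g (r) (f (k (f (k (w))))))

1. (h (r) (g (r) (f (k (f (k (w)))))))  →  (g (r) (f (k (f (k (w))))))


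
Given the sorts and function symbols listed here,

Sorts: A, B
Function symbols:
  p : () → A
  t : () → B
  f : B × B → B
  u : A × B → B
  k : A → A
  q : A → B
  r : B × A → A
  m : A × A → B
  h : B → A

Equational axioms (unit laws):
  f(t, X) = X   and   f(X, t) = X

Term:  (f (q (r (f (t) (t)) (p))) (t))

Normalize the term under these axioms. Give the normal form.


1. (f (q (r (f (t) (t)) (p))) (t))  →  (q (r (f (t) (t)) (p)))
2. (q (r (f (t) (t)) (p)))  →  (q (r (t) (p)))

normal form = (q (r (t) (p)))


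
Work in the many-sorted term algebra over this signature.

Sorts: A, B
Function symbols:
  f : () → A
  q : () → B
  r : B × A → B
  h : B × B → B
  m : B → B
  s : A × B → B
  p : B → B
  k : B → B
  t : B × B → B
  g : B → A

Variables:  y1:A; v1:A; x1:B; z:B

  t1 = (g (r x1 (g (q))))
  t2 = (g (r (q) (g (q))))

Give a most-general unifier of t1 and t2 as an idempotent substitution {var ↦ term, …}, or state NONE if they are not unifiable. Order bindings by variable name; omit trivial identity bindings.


{x1 ↦ (q)}


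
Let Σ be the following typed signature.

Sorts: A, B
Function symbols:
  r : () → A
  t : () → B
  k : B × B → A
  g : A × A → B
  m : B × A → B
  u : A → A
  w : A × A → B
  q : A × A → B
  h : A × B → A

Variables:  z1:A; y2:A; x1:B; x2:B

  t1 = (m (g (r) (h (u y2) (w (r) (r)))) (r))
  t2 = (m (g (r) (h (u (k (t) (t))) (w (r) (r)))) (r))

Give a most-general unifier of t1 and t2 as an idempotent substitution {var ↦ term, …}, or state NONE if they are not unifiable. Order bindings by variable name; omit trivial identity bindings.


{y2 ↦ (k (t) (t))}


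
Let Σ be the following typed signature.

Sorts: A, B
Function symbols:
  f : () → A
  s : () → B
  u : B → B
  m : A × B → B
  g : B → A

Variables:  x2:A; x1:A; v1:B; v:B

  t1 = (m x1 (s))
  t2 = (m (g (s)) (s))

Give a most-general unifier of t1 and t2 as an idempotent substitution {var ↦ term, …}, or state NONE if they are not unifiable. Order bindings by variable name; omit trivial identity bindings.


{x1 ↦ (g (s))}


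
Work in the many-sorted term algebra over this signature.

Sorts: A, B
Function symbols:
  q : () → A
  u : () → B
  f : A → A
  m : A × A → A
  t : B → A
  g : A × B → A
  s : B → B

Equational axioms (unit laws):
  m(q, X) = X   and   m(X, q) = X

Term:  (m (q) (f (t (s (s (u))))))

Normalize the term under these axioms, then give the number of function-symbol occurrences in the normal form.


size = 5

1. (m (q) (f (t (s (s (u))))))  →  (f (t (s (s (u)))))
normal form: (f (t (s (s (u)))))


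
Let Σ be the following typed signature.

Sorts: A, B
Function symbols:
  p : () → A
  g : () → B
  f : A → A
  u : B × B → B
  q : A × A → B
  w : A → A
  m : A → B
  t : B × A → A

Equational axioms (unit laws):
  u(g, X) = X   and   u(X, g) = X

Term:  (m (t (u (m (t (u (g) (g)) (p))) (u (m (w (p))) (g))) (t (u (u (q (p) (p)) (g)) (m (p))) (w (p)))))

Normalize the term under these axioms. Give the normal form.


1. (m (t (u (m (t (u (g) (g)) (p))) (u (m (w (p))) (g))) (t (u (u (q (p) (p)) (g)) (m (p))) (w (p)))))  →  (m (t (u (m (t (g) (p))) (u (m (w (p))) (g))) (t (u (u (q (p) (p)) (g)) (m (p))) (w (p)))))
2. (m (t (u (m (t (g) (p))) (u (m (w (p))) (g))) (t (u (u (q (p) (p)) (g)) (m (p))) (w (p)))))  →  (m (t (u (m (t (g) (p))) (m (w (p)))) (t (u (u (q (p) (p)) (g)) (m (p))) (w (p)))))
3. (m (t (u (m (t (g) (p))) (m (w (p)))) (t (u (u (q (p) (p)) (g)) (m (p))) (w (p)))))  →  (m (t (u (m (t (g) (p))) (m (w (p)))) (t (u (q (p) (p)) (m (p))) (w (p)))))

normal form = (m (t (u (m (t (g) (p))) (m (w (p)))) (t (u (q (p) (p)) (m (p))) (w (p)))))
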